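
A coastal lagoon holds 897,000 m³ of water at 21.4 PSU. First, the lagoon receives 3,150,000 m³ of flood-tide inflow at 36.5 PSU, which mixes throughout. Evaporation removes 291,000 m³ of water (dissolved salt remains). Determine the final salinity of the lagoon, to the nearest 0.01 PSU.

35.72 PSU

After mixing: salt = 897,000×21.4 + 3,150,000×36.5 = 134,170,800; volume = 4,047,000 m³
After evaporation: salt unchanged = 134,170,800; volume = 4,047,000 − 291,000 = 3,756,000 m³
S = 134,170,800 / 3,756,000 = 35.7217 PSU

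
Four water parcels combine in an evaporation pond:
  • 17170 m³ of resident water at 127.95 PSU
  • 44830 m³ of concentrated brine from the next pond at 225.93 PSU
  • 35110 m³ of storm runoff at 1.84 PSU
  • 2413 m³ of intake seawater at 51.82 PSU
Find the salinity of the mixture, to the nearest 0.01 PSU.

Weighted by volume,
salt = 17,170×127.95 + 44,830×225.93 + 35,110×1.84 + 2,413×51.82 = 2,196,901.5 + 10,128,441.9 + 64,602.4 + 125,041.66 = 12,514,987.46
volume = 17,170 + 44,830 + 35,110 + 2,413 = 99,523 m³
S = 12,514,987.46 / 99,523 = 125.7497 PSU

125.75 PSU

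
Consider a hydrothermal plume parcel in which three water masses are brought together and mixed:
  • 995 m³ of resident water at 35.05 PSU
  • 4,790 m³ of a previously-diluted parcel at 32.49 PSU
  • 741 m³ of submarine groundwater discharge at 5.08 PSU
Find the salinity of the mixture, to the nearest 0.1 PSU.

29.8 PSU

Conserving salt mass:
salt = 995×35.05 + 4,790×32.49 + 741×5.08 = 34,874.75 + 155,627.1 + 3,764.28 = 194,266.13
volume = 995 + 4,790 + 741 = 6,526 m³
S = 194,266.13 / 6,526 = 29.768 PSU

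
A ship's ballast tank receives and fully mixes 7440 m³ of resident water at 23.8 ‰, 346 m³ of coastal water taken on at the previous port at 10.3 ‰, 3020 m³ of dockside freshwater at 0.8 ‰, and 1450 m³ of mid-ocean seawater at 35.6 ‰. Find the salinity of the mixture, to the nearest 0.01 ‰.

19.15 ‰

Weighted by volume,
salt = 7,440×23.8 + 346×10.3 + 3,020×0.8 + 1,450×35.6 = 177,072 + 3,563.8 + 2,416 + 51,620 = 234,671.8
volume = 7,440 + 346 + 3,020 + 1,450 = 12,256 m³
S = 234,671.8 / 12,256 = 19.1475 ‰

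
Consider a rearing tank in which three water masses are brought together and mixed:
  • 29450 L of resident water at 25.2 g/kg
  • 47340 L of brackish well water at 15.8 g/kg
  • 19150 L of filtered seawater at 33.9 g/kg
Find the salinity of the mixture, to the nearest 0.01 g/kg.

22.30 g/kg

Conserving salt mass:
salt = 29,450×25.2 + 47,340×15.8 + 19,150×33.9 = 742,140 + 747,972 + 649,185 = 2,139,297
volume = 29,450 + 47,340 + 19,150 = 95,940 L
S = 2,139,297 / 95,940 = 22.2983 g/kg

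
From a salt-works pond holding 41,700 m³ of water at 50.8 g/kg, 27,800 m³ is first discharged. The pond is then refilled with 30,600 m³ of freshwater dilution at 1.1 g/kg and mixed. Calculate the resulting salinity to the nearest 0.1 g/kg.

Remaining after removal: 13,900 m³ at 50.8 g/kg (salt = 706,120)
After addition: salt = 706,120 + 30,600×1.1 = 739,780; volume = 44,500 m³
S = 739,780 / 44,500 = 16.6243 g/kg

16.6 g/kg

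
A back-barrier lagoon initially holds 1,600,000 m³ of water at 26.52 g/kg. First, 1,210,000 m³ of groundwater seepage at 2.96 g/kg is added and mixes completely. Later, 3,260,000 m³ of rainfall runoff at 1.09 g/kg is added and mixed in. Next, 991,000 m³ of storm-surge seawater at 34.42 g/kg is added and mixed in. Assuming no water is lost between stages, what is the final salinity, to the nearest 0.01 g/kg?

11.85 g/kg

Conserving salt mass:
Initial salt = 1,600,000×26.52 = 42,432,000
After stage 1: salt = 42,432,000 + 1,210,000×2.96 = 46,013,600; volume = 2,810,000 m³; S = 16.375 g/kg
After stage 2: salt = 46,013,600 + 3,260,000×1.09 = 49,567,000; volume = 6,070,000 m³; S = 8.166 g/kg
After stage 3: salt = 49,567,000 + 991,000×34.42 = 83,677,220; volume = 7,061,000 m³
S = 83,677,220 / 7,061,000 = 11.8506 g/kg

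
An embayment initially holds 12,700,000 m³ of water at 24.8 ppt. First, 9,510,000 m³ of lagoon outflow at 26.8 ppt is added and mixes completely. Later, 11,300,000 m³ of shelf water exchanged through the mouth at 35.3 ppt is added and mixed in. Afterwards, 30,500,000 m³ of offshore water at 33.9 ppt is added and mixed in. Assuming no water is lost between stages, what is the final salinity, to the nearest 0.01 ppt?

Weighted by volume,
Initial salt = 12,700,000×24.8 = 314,960,000
After stage 1: salt = 314,960,000 + 9,510,000×26.8 = 569,828,000; volume = 22,210,000 m³; S = 25.656 ppt
After stage 2: salt = 569,828,000 + 11,300,000×35.3 = 968,718,000; volume = 33,510,000 m³; S = 28.908 ppt
After stage 3: salt = 968,718,000 + 30,500,000×33.9 = 2,002,668,000; volume = 64,010,000 m³
S = 2,002,668,000 / 64,010,000 = 31.2868 ppt

31.29 ppt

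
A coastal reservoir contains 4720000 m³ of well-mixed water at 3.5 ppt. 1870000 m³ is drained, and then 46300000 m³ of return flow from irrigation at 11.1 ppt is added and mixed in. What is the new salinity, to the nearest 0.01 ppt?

10.66 ppt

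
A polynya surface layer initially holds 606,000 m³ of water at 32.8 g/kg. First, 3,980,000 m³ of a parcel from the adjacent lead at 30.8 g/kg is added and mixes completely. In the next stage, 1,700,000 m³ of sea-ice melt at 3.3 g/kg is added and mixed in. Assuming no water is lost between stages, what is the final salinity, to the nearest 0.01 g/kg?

23.56 g/kg

Salt balance:
Initial salt = 606,000×32.8 = 19,876,800
After stage 1: salt = 19,876,800 + 3,980,000×30.8 = 142,460,800; volume = 4,586,000 m³; S = 31.064 g/kg
After stage 2: salt = 142,460,800 + 1,700,000×3.3 = 148,070,800; volume = 6,286,000 m³
S = 148,070,800 / 6,286,000 = 23.5556 g/kg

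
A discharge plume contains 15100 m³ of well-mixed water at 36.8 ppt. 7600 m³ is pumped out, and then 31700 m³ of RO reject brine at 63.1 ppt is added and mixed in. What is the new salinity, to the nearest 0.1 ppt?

Remaining after removal: 7,500 m³ at 36.8 ppt (salt = 276,000)
After addition: salt = 276,000 + 31,700×63.1 = 2,276,270; volume = 39,200 m³
S = 2,276,270 / 39,200 = 58.0681 ppt

58.1 ppt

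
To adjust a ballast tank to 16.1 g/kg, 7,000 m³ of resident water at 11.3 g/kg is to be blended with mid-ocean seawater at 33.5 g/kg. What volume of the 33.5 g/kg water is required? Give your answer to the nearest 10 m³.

1930 m³

Salt balance: 7,000×11.3 + V×33.5 = (7,000+V)×16.1
79,100 + 33.5V = 112,700 + 16.1V
33,600 = 17.4V
V = 1,931.03 m³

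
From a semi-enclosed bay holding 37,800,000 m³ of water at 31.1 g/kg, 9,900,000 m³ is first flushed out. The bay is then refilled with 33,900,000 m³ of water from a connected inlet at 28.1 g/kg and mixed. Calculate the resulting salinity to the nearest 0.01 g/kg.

Remaining after removal: 27,900,000 m³ at 31.1 g/kg (salt = 867,690,000)
After addition: salt = 867,690,000 + 33,900,000×28.1 = 1,820,280,000; volume = 61,800,000 m³
S = 1,820,280,000 / 61,800,000 = 29.4544 g/kg

29.45 g/kg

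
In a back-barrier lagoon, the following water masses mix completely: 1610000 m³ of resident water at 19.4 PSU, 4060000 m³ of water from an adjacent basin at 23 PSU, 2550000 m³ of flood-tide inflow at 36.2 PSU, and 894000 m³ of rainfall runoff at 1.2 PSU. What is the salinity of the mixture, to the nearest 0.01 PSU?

23.92 PSU

Total salt / total volume:
salt = 1,610,000×19.4 + 4,060,000×23 + 2,550,000×36.2 + 894,000×1.2 = 31,234,000 + 93,380,000 + 92,310,000 + 1,072,800 = 217,996,800
volume = 1,610,000 + 4,060,000 + 2,550,000 + 894,000 = 9,114,000 m³
S = 217,996,800 / 9,114,000 = 23.9189 PSU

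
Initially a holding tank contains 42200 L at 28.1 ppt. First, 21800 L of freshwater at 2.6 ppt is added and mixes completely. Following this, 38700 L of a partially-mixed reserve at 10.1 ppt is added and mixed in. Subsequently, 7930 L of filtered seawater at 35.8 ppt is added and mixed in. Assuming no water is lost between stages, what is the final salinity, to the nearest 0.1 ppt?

Total salt / total volume:
Initial salt = 42,200×28.1 = 1,185,820
After stage 1: salt = 1,185,820 + 21,800×2.6 = 1,242,500; volume = 64,000 L; S = 19.414 ppt
After stage 2: salt = 1,242,500 + 38,700×10.1 = 1,633,370; volume = 102,700 L; S = 15.904 ppt
After stage 3: salt = 1,633,370 + 7,930×35.8 = 1,917,264; volume = 110,630 L
S = 1,917,264 / 110,630 = 17.3304 ppt

17.3 ppt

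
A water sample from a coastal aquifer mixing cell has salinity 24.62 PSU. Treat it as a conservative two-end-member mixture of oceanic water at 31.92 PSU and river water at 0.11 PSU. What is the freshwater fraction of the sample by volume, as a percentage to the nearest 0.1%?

22.9%

Let f be the freshwater fraction. Salt balance per unit volume:
f×0.11 + (1−f)×31.92 = 24.62
f = (31.92 − 24.62) / (31.92 − 0.11) = 7.3/31.81 = 0.2295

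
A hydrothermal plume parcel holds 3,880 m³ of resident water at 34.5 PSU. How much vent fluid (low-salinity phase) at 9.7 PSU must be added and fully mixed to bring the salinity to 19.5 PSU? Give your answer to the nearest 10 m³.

5940 m³

Salt balance: 3,880×34.5 + V×9.7 = (3,880+V)×19.5
133,860 + 9.7V = 75,660 + 19.5V
58,200 = 9.8V
V = 5,938.78 m³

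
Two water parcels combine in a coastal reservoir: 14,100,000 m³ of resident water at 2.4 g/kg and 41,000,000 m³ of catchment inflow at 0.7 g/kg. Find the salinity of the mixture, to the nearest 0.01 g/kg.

1.14 g/kg

Conserving salt mass:
salt = 14,100,000×2.4 + 41,000,000×0.7 = 33,840,000 + 28,700,000 = 62,540,000
volume = 14,100,000 + 41,000,000 = 55,100,000 m³
S = 62,540,000 / 55,100,000 = 1.135 g/kg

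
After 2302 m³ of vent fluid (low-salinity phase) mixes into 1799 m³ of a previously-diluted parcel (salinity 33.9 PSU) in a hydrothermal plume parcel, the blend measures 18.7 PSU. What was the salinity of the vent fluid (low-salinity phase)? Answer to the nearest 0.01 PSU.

6.82 PSU

Salt balance: 1,799×33.9 + 2,302×S = 4,101×18.7
60,986.1 + 2,302·S = 76,688.7
S = (76,688.7 − 60,986.1) / 2,302 = 6.8213 PSU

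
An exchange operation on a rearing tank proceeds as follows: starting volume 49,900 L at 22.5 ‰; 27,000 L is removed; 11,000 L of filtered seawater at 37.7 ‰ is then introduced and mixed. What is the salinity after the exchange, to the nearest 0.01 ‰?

Remaining after removal: 22,900 L at 22.5 ‰ (salt = 515,250)
After addition: salt = 515,250 + 11,000×37.7 = 929,950; volume = 33,900 L
S = 929,950 / 33,900 = 27.4322 ‰

27.43 ‰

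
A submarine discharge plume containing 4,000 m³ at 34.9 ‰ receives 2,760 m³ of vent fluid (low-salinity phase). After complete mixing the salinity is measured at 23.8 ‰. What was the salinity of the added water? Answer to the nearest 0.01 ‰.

Salt balance: 4,000×34.9 + 2,760×S = 6,760×23.8
139,600 + 2,760·S = 160,888
S = (160,888 − 139,600) / 2,760 = 7.713 ‰

7.71 ‰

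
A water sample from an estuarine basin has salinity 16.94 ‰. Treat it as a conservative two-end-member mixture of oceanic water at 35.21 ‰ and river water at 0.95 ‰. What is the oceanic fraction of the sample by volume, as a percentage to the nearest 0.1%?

46.7%

Let g be the oceanic fraction. Salt balance per unit volume:
g×35.21 + (1−g)×0.95 = 16.94
g = (16.94 − 0.95) / (35.21 − 0.95) = 15.99/34.26 = 0.4667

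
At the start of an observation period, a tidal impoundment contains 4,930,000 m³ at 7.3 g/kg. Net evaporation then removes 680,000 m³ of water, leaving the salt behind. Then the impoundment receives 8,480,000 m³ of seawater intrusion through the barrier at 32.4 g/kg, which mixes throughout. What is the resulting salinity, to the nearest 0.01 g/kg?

24.41 g/kg

After evaporation: salt = 4,930,000×7.3 = 35,989,000; volume = 4,930,000 − 680,000 = 4,250,000 m³
After mixing: salt = 35,989,000 + 8,480,000×32.4 = 310,741,000; volume = 4,250,000 + 8,480,000 = 12,730,000 m³
S = 310,741,000 / 12,730,000 = 24.4101 g/kg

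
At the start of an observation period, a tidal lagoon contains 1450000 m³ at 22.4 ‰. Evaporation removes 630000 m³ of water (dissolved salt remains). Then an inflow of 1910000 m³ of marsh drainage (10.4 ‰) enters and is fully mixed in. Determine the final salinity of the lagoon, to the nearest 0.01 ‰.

After evaporation: salt = 1,450,000×22.4 = 32,480,000; volume = 1,450,000 − 630,000 = 820,000 m³
After mixing: salt = 32,480,000 + 1,910,000×10.4 = 52,344,000; volume = 820,000 + 1,910,000 = 2,730,000 m³
S = 52,344,000 / 2,730,000 = 19.1736 ‰

19.17 ‰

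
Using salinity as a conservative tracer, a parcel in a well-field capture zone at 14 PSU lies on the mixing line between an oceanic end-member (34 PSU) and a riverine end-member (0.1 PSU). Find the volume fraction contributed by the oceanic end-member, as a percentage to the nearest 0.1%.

Let g be the oceanic fraction. Salt balance per unit volume:
g×34 + (1−g)×0.1 = 14
g = (14 − 0.1) / (34 − 0.1) = 13.9/33.9 = 0.41

41.0%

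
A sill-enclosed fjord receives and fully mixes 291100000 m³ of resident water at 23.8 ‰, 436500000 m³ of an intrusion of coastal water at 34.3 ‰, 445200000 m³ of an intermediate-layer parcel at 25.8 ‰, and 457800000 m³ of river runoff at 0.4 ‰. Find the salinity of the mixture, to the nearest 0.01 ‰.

Weighted by volume,
salt = 291,100,000×23.8 + 436,500,000×34.3 + 445,200,000×25.8 + 457,800,000×0.4 = 6,928,180,000 + 14,971,950,000 + 11,486,160,000 + 183,120,000 = 33,569,410,000
volume = 291,100,000 + 436,500,000 + 445,200,000 + 457,800,000 = 1,630,600,000 m³
S = 33,569,410,000 / 1,630,600,000 = 20.5872 ‰

20.59 ‰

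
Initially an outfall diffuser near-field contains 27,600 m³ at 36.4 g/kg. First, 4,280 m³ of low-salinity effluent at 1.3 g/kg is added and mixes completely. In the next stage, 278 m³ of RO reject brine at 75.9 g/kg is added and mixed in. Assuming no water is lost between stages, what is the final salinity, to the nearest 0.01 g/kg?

32.07 g/kg

Salt balance:
Initial salt = 27,600×36.4 = 1,004,640
After stage 1: salt = 1,004,640 + 4,280×1.3 = 1,010,204; volume = 31,880 m³; S = 31.688 g/kg
After stage 2: salt = 1,010,204 + 278×75.9 = 1,031,304.2; volume = 32,158 m³
S = 1,031,304.2 / 32,158 = 32.0699 g/kg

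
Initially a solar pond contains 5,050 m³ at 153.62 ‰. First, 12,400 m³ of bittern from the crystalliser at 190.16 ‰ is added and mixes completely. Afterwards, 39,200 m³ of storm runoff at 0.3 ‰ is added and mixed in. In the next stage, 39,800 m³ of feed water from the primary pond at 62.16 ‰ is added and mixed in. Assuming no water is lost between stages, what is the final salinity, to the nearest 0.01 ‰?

Conserving salt mass:
Initial salt = 5,050×153.62 = 775,781
After stage 1: salt = 775,781 + 12,400×190.16 = 3,133,765; volume = 17,450 m³; S = 179.585 ‰
After stage 2: salt = 3,133,765 + 39,200×0.3 = 3,145,525; volume = 56,650 m³; S = 55.526 ‰
After stage 3: salt = 3,145,525 + 39,800×62.16 = 5,619,493; volume = 96,450 m³
S = 5,619,493 / 96,450 = 58.2633 ‰

58.26 ‰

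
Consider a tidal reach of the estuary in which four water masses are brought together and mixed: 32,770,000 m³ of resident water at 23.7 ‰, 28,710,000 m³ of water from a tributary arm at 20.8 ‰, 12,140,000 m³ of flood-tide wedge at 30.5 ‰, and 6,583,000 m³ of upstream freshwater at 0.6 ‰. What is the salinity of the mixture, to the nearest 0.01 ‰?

By conservation of dissolved salt,
salt = 32,770,000×23.7 + 28,710,000×20.8 + 12,140,000×30.5 + 6,583,000×0.6 = 776,649,000 + 597,168,000 + 370,270,000 + 3,949,800 = 1,748,036,800
volume = 32,770,000 + 28,710,000 + 12,140,000 + 6,583,000 = 80,203,000 m³
S = 1,748,036,800 / 80,203,000 = 21.7952 ‰

21.80 ‰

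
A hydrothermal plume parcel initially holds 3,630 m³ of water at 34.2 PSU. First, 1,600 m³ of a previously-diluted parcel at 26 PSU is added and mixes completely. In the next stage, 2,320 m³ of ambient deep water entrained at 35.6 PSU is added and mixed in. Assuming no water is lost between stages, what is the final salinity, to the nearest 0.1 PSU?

32.9 PSU

Salt balance:
Initial salt = 3,630×34.2 = 124,146
After stage 1: salt = 124,146 + 1,600×26 = 165,746; volume = 5,230 m³; S = 31.691 PSU
After stage 2: salt = 165,746 + 2,320×35.6 = 248,338; volume = 7,550 m³
S = 248,338 / 7,550 = 32.8925 PSU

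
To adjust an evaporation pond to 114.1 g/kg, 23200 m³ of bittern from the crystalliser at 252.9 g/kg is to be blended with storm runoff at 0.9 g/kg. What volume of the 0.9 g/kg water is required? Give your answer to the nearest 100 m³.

Salt balance: 23,200×252.9 + V×0.9 = (23,200+V)×114.1
5,867,280 + 0.9V = 2,647,120 + 114.1V
3,220,160 = 113.2V
V = 28,446.64 m³

28400 m³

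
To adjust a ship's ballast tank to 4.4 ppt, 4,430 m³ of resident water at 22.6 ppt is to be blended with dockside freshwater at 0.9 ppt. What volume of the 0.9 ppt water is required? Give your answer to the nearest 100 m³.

Salt balance: 4,430×22.6 + V×0.9 = (4,430+V)×4.4
100,118 + 0.9V = 19,492 + 4.4V
80,626 = 3.5V
V = 23,036 m³

23000 m³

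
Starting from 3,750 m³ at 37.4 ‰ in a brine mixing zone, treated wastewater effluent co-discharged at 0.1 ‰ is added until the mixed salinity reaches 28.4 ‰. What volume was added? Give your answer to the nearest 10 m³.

Salt balance: 3,750×37.4 + V×0.1 = (3,750+V)×28.4
140,250 + 0.1V = 106,500 + 28.4V
33,750 = 28.3V
V = 1,192.58 m³

1190 m³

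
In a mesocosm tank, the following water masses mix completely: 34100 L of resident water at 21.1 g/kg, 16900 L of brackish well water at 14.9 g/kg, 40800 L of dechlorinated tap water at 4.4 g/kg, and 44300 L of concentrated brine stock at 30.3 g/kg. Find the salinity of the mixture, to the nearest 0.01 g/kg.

18.32 g/kg

Weighted by volume,
salt = 34,100×21.1 + 16,900×14.9 + 40,800×4.4 + 44,300×30.3 = 719,510 + 251,810 + 179,520 + 1,342,290 = 2,493,130
volume = 34,100 + 16,900 + 40,800 + 44,300 = 136,100 L
S = 2,493,130 / 136,100 = 18.3184 g/kg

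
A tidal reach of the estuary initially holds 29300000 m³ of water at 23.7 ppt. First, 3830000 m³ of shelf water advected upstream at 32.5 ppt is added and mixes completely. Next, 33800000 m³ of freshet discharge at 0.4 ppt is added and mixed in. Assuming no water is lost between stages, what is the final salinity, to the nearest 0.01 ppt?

Weighted by volume,
Initial salt = 29,300,000×23.7 = 694,410,000
After stage 1: salt = 694,410,000 + 3,830,000×32.5 = 818,885,000; volume = 33,130,000 m³; S = 24.717 ppt
After stage 2: salt = 818,885,000 + 33,800,000×0.4 = 832,405,000; volume = 66,930,000 m³
S = 832,405,000 / 66,930,000 = 12.4369 ppt

12.44 ppt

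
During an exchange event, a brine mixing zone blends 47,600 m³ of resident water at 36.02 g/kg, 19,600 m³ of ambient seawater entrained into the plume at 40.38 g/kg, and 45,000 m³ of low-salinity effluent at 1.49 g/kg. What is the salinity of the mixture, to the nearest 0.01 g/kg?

Weighted by volume,
salt = 47,600×36.02 + 19,600×40.38 + 45,000×1.49 = 1,714,552 + 791,448 + 67,050 = 2,573,050
volume = 47,600 + 19,600 + 45,000 = 112,200 m³
S = 2,573,050 / 112,200 = 22.9327 g/kg

22.93 g/kg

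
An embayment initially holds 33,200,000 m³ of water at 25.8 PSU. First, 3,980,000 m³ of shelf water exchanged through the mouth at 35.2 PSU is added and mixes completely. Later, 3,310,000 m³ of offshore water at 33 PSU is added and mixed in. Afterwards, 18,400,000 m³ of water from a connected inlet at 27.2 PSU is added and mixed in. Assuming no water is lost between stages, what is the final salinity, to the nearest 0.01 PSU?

Weighted by volume,
Initial salt = 33,200,000×25.8 = 856,560,000
After stage 1: salt = 856,560,000 + 3,980,000×35.2 = 996,656,000; volume = 37,180,000 m³; S = 26.806 PSU
After stage 2: salt = 996,656,000 + 3,310,000×33 = 1,105,886,000; volume = 40,490,000 m³; S = 27.313 PSU
After stage 3: salt = 1,105,886,000 + 18,400,000×27.2 = 1,606,366,000; volume = 58,890,000 m³
S = 1,606,366,000 / 58,890,000 = 27.2774 PSU

27.28 PSU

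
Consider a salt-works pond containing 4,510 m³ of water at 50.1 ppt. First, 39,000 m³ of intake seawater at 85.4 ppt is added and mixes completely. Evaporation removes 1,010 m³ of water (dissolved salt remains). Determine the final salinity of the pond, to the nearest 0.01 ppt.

83.68 ppt

After mixing: salt = 4,510×50.1 + 39,000×85.4 = 3,556,551; volume = 43,510 m³
After evaporation: salt unchanged = 3,556,551; volume = 43,510 − 1,010 = 42,500 m³
S = 3,556,551 / 42,500 = 83.6836 ppt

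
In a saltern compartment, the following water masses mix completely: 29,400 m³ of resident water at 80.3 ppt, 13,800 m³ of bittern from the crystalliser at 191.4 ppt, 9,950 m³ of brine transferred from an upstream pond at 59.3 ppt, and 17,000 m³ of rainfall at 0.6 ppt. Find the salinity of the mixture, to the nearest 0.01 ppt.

Conserving salt mass:
salt = 29,400×80.3 + 13,800×191.4 + 9,950×59.3 + 17,000×0.6 = 2,360,820 + 2,641,320 + 590,035 + 10,200 = 5,602,375
volume = 29,400 + 13,800 + 9,950 + 17,000 = 70,150 m³
S = 5,602,375 / 70,150 = 79.8628 ppt

79.86 ppt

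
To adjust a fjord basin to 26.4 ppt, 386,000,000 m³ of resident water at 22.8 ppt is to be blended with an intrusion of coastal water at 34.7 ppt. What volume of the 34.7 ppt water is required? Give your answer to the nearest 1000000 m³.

Salt balance: 386,000,000×22.8 + V×34.7 = (386,000,000+V)×26.4
8,800,800,000 + 34.7V = 10,190,400,000 + 26.4V
1,389,600,000 = 8.3V
V = 167,421,686.75 m³

167000000 m³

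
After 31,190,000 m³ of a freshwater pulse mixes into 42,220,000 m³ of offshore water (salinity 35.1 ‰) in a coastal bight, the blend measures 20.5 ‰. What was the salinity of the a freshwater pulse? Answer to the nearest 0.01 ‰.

0.74 ‰

Salt balance: 42,220,000×35.1 + 31,190,000×S = 73,410,000×20.5
1,481,922,000 + 31,190,000·S = 1,504,905,000
S = (1,504,905,000 − 1,481,922,000) / 31,190,000 = 0.7369 ‰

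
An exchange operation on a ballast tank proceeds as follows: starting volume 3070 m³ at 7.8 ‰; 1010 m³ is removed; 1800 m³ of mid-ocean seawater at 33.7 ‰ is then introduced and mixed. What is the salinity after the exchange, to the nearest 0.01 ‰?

Remaining after removal: 2,060 m³ at 7.8 ‰ (salt = 16,068)
After addition: salt = 16,068 + 1,800×33.7 = 76,728; volume = 3,860 m³
S = 76,728 / 3,860 = 19.8777 ‰

19.88 ‰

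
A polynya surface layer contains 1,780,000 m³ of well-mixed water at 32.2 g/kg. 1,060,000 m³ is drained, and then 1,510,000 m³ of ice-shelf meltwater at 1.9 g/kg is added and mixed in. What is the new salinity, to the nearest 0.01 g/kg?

11.68 g/kg

Remaining after removal: 720,000 m³ at 32.2 g/kg (salt = 23,184,000)
After addition: salt = 23,184,000 + 1,510,000×1.9 = 26,053,000; volume = 2,230,000 m³
S = 26,053,000 / 2,230,000 = 11.683 g/kg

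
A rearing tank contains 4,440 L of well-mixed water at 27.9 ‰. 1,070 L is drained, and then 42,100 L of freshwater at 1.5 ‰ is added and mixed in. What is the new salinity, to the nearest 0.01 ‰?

3.46 ‰

Remaining after removal: 3,370 L at 27.9 ‰ (salt = 94,023)
After addition: salt = 94,023 + 42,100×1.5 = 157,173; volume = 45,470 L
S = 157,173 / 45,470 = 3.4566 ‰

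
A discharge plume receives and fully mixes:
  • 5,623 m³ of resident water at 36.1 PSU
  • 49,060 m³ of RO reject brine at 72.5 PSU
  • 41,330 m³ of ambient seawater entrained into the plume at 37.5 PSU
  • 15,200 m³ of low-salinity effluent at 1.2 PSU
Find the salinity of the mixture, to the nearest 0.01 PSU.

Weighted by volume,
salt = 5,623×36.1 + 49,060×72.5 + 41,330×37.5 + 15,200×1.2 = 202,990.3 + 3,556,850 + 1,549,875 + 18,240 = 5,327,955.3
volume = 5,623 + 49,060 + 41,330 + 15,200 = 111,213 m³
S = 5,327,955.3 / 111,213 = 47.9077 PSU

47.91 PSU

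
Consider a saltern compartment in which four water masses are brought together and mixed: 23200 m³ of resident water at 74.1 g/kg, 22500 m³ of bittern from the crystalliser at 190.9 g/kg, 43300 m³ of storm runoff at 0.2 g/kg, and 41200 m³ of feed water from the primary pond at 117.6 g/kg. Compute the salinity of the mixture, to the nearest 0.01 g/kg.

Total salt / total volume:
salt = 23,200×74.1 + 22,500×190.9 + 43,300×0.2 + 41,200×117.6 = 1,719,120 + 4,295,250 + 8,660 + 4,845,120 = 10,868,150
volume = 23,200 + 22,500 + 43,300 + 41,200 = 130,200 m³
S = 10,868,150 / 130,200 = 83.4727 g/kg

83.47 g/kg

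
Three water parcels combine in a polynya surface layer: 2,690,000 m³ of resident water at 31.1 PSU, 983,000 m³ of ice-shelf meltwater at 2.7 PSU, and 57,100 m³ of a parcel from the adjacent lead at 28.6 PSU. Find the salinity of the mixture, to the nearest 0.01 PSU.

Conserving salt mass:
salt = 2,690,000×31.1 + 983,000×2.7 + 57,100×28.6 = 83,659,000 + 2,654,100 + 1,633,060 = 87,946,160
volume = 2,690,000 + 983,000 + 57,100 = 3,730,100 m³
S = 87,946,160 / 3,730,100 = 23.5774 PSU

23.58 PSU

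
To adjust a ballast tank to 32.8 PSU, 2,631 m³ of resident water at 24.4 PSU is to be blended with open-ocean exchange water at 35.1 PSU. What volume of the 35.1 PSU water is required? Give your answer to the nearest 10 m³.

Salt balance: 2,631×24.4 + V×35.1 = (2,631+V)×32.8
64,196.4 + 35.1V = 86,296.8 + 32.8V
22,100.4 = 2.3V
V = 9,608.87 m³

9610 m³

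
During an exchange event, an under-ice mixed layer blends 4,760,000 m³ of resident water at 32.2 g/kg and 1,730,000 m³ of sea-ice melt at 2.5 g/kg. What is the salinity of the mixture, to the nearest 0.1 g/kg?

24.3 g/kg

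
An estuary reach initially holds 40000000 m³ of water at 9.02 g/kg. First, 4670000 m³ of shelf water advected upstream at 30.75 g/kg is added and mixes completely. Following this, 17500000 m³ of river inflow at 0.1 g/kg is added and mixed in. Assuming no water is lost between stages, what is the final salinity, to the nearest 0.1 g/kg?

8.1 g/kg

Weighted by volume,
Initial salt = 40,000,000×9.02 = 360,800,000
After stage 1: salt = 360,800,000 + 4,670,000×30.75 = 504,402,500; volume = 44,670,000 m³; S = 11.292 g/kg
After stage 2: salt = 504,402,500 + 17,500,000×0.1 = 506,152,500; volume = 62,170,000 m³
S = 506,152,500 / 62,170,000 = 8.1414 g/kg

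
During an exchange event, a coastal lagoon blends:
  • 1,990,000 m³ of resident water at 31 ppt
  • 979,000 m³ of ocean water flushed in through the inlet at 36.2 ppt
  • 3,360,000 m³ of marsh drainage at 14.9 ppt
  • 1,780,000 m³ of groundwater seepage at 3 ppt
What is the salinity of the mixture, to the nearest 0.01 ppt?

18.81 ppt

Salt balance:
salt = 1,990,000×31 + 979,000×36.2 + 3,360,000×14.9 + 1,780,000×3 = 61,690,000 + 35,439,800 + 50,064,000 + 5,340,000 = 152,533,800
volume = 1,990,000 + 979,000 + 3,360,000 + 1,780,000 = 8,109,000 m³
S = 152,533,800 / 8,109,000 = 18.8104 ppt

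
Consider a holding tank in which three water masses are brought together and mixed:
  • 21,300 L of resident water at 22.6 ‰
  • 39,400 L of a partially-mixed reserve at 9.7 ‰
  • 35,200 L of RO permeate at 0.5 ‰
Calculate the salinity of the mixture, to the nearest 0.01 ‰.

9.19 ‰

Mass of salt is conserved:
salt = 21,300×22.6 + 39,400×9.7 + 35,200×0.5 = 481,380 + 382,180 + 17,600 = 881,160
volume = 21,300 + 39,400 + 35,200 = 95,900 L
S = 881,160 / 95,900 = 9.1883 ‰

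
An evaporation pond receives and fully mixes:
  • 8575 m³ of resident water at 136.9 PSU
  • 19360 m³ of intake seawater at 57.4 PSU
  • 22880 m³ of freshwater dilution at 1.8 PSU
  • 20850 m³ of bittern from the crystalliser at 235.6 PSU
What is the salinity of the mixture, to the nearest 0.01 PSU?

Mass of salt is conserved:
salt = 8,575×136.9 + 19,360×57.4 + 22,880×1.8 + 20,850×235.6 = 1,173,917.5 + 1,111,264 + 41,184 + 4,912,260 = 7,238,625.5
volume = 8,575 + 19,360 + 22,880 + 20,850 = 71,665 m³
S = 7,238,625.5 / 71,665 = 101.0064 PSU

101.01 PSU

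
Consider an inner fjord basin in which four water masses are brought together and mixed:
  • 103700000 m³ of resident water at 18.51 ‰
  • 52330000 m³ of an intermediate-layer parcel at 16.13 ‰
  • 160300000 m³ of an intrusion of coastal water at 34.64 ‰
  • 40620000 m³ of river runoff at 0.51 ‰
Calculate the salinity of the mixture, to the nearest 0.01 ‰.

23.36 ‰

Salt balance:
salt = 103,700,000×18.51 + 52,330,000×16.13 + 160,300,000×34.64 + 40,620,000×0.51 = 1,919,487,000 + 844,082,900 + 5,552,792,000 + 20,716,200 = 8,337,078,100
volume = 103,700,000 + 52,330,000 + 160,300,000 + 40,620,000 = 356,950,000 m³
S = 8,337,078,100 / 356,950,000 = 23.3564 ‰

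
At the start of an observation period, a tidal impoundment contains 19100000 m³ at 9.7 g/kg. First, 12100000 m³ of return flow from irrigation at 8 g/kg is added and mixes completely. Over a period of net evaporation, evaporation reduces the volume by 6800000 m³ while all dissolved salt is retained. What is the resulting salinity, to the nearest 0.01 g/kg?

11.56 g/kg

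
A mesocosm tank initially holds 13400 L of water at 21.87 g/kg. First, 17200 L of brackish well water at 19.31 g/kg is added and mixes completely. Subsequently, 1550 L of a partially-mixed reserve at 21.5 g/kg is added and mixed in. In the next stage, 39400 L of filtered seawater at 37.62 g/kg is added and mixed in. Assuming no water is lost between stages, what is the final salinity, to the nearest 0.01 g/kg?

29.92 g/kg

Total salt / total volume:
Initial salt = 13,400×21.87 = 293,058
After stage 1: salt = 293,058 + 17,200×19.31 = 625,190; volume = 30,600 L; S = 20.431 g/kg
After stage 2: salt = 625,190 + 1,550×21.5 = 658,515; volume = 32,150 L; S = 20.483 g/kg
After stage 3: salt = 658,515 + 39,400×37.62 = 2,140,743; volume = 71,550 L
S = 2,140,743 / 71,550 = 29.9195 g/kg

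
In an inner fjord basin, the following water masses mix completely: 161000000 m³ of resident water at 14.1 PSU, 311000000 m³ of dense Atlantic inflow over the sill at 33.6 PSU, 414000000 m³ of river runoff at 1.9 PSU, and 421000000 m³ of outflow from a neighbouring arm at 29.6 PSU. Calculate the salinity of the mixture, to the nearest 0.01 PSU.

Total salt / total volume:
salt = 161,000,000×14.1 + 311,000,000×33.6 + 414,000,000×1.9 + 421,000,000×29.6 = 2,270,100,000 + 10,449,600,000 + 786,600,000 + 12,461,600,000 = 25,967,900,000
volume = 161,000,000 + 311,000,000 + 414,000,000 + 421,000,000 = 1,307,000,000 m³
S = 25,967,900,000 / 1,307,000,000 = 19.8683 PSU

19.87 PSU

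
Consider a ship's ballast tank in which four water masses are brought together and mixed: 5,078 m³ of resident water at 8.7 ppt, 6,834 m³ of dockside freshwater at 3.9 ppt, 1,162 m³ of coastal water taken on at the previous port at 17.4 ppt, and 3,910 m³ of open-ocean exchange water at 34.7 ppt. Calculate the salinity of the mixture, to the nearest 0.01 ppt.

Total salt / total volume:
salt = 5,078×8.7 + 6,834×3.9 + 1,162×17.4 + 3,910×34.7 = 44,178.6 + 26,652.6 + 20,218.8 + 135,677 = 226,727
volume = 5,078 + 6,834 + 1,162 + 3,910 = 16,984 m³
S = 226,727 / 16,984 = 13.3494 ppt

13.35 ppt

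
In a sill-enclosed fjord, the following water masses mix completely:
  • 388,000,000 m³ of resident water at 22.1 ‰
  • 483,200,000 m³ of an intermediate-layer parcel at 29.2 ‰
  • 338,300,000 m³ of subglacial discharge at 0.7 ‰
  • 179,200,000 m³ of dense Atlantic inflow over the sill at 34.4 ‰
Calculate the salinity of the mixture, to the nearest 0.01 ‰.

Salt balance:
salt = 388,000,000×22.1 + 483,200,000×29.2 + 338,300,000×0.7 + 179,200,000×34.4 = 8,574,800,000 + 14,109,440,000 + 236,810,000 + 6,164,480,000 = 29,085,530,000
volume = 388,000,000 + 483,200,000 + 338,300,000 + 179,200,000 = 1,388,700,000 m³
S = 29,085,530,000 / 1,388,700,000 = 20.9444 ‰

20.94 ‰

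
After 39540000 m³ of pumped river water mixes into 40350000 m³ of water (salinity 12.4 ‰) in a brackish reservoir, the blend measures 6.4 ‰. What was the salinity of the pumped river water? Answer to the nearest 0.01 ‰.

0.28 ‰

Salt balance: 40,350,000×12.4 + 39,540,000×S = 79,890,000×6.4
500,340,000 + 39,540,000·S = 511,296,000
S = (511,296,000 − 500,340,000) / 39,540,000 = 0.2771 ‰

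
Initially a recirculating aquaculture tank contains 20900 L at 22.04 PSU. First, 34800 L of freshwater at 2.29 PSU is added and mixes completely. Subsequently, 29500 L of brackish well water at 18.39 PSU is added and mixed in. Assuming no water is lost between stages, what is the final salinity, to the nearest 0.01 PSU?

12.71 PSU

Total salt / total volume:
Initial salt = 20,900×22.04 = 460,636
After stage 1: salt = 460,636 + 34,800×2.29 = 540,328; volume = 55,700 L; S = 9.701 PSU
After stage 2: salt = 540,328 + 29,500×18.39 = 1,082,833; volume = 85,200 L
S = 1,082,833 / 85,200 = 12.7093 PSU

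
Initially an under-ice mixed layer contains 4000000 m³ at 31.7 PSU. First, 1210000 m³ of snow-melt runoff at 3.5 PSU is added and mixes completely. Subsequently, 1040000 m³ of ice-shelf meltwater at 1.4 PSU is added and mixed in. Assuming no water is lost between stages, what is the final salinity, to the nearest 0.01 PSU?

21.20 PSU

Weighted by volume,
Initial salt = 4,000,000×31.7 = 126,800,000
After stage 1: salt = 126,800,000 + 1,210,000×3.5 = 131,035,000; volume = 5,210,000 m³; S = 25.151 PSU
After stage 2: salt = 131,035,000 + 1,040,000×1.4 = 132,491,000; volume = 6,250,000 m³
S = 132,491,000 / 6,250,000 = 21.1986 PSU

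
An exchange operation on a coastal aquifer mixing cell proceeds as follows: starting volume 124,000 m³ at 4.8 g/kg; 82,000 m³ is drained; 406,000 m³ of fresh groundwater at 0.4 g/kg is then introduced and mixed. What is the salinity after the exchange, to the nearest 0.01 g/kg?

Remaining after removal: 42,000 m³ at 4.8 g/kg (salt = 201,600)
After addition: salt = 201,600 + 406,000×0.4 = 364,000; volume = 448,000 m³
S = 364,000 / 448,000 = 0.8125 g/kg

0.81 g/kg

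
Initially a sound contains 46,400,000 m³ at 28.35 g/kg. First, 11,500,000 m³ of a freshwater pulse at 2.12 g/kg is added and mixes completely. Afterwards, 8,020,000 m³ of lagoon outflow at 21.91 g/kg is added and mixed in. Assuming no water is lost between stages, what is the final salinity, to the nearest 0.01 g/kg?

Mass of salt is conserved:
Initial salt = 46,400,000×28.35 = 1,315,440,000
After stage 1: salt = 1,315,440,000 + 11,500,000×2.12 = 1,339,820,000; volume = 57,900,000 m³; S = 23.14 g/kg
After stage 2: salt = 1,339,820,000 + 8,020,000×21.91 = 1,515,538,200; volume = 65,920,000 m³
S = 1,515,538,200 / 65,920,000 = 22.9906 g/kg

22.99 g/kg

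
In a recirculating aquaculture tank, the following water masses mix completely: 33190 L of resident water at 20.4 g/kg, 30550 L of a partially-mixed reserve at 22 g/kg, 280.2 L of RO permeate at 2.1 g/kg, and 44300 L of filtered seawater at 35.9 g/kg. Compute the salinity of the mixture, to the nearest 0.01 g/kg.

Salt balance:
salt = 33,190×20.4 + 30,550×22 + 280.2×2.1 + 44,300×35.9 = 677,076 + 672,100 + 588.42 + 1,590,370 = 2,940,134.42
volume = 33,190 + 30,550 + 280.2 + 44,300 = 108,320.2 L
S = 2,940,134.42 / 108,320.2 = 27.143 g/kg

27.14 g/kg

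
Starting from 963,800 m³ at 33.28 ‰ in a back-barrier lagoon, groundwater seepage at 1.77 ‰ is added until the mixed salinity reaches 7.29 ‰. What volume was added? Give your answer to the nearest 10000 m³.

4540000 m³

Salt balance: 963,800×33.28 + V×1.77 = (963,800+V)×7.29
32,075,264 + 1.77V = 7,026,102 + 7.29V
25,049,162 = 5.52V
V = 4,537,891.67 m³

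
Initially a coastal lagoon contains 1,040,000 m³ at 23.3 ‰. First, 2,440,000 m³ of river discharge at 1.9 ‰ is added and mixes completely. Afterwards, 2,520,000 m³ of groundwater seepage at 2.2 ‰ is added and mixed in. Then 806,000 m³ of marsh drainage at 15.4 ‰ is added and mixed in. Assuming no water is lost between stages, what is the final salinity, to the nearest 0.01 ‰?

6.88 ‰

Conserving salt mass:
Initial salt = 1,040,000×23.3 = 24,232,000
After stage 1: salt = 24,232,000 + 2,440,000×1.9 = 28,868,000; volume = 3,480,000 m³; S = 8.295 ‰
After stage 2: salt = 28,868,000 + 2,520,000×2.2 = 34,412,000; volume = 6,000,000 m³; S = 5.735 ‰
After stage 3: salt = 34,412,000 + 806,000×15.4 = 46,824,400; volume = 6,806,000 m³
S = 46,824,400 / 6,806,000 = 6.8799 ‰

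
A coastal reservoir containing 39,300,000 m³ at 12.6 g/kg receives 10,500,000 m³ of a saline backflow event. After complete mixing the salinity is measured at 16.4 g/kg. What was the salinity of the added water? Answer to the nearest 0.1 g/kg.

30.6 g/kg

Salt balance: 39,300,000×12.6 + 10,500,000×S = 49,800,000×16.4
495,180,000 + 10,500,000·S = 816,720,000
S = (816,720,000 − 495,180,000) / 10,500,000 = 30.6229 g/kg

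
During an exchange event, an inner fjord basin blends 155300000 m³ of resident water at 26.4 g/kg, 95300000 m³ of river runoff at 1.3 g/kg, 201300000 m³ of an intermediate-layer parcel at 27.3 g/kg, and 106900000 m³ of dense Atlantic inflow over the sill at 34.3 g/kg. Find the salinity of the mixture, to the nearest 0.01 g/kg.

By conservation of dissolved salt,
salt = 155,300,000×26.4 + 95,300,000×1.3 + 201,300,000×27.3 + 106,900,000×34.3 = 4,099,920,000 + 123,890,000 + 5,495,490,000 + 3,666,670,000 = 13,385,970,000
volume = 155,300,000 + 95,300,000 + 201,300,000 + 106,900,000 = 558,800,000 m³
S = 13,385,970,000 / 558,800,000 = 23.9548 g/kg

23.95 g/kg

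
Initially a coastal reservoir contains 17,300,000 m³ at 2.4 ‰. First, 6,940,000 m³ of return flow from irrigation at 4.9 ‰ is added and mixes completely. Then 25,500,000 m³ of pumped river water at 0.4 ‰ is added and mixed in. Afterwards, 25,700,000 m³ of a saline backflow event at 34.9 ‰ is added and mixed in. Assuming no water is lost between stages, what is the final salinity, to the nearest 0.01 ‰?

Total salt / total volume:
Initial salt = 17,300,000×2.4 = 41,520,000
After stage 1: salt = 41,520,000 + 6,940,000×4.9 = 75,526,000; volume = 24,240,000 m³; S = 3.116 ‰
After stage 2: salt = 75,526,000 + 25,500,000×0.4 = 85,726,000; volume = 49,740,000 m³; S = 1.723 ‰
After stage 3: salt = 85,726,000 + 25,700,000×34.9 = 982,656,000; volume = 75,440,000 m³
S = 982,656,000 / 75,440,000 = 13.0257 ‰

13.03 ‰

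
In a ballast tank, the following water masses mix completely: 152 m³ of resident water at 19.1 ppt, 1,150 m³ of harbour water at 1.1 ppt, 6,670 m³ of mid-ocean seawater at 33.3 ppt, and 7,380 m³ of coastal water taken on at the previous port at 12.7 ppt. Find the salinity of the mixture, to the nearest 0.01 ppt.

By conservation of dissolved salt,
salt = 152×19.1 + 1,150×1.1 + 6,670×33.3 + 7,380×12.7 = 2,903.2 + 1,265 + 222,111 + 93,726 = 320,005.2
volume = 152 + 1,150 + 6,670 + 7,380 = 15,352 m³
S = 320,005.2 / 15,352 = 20.8445 ppt

20.84 ppt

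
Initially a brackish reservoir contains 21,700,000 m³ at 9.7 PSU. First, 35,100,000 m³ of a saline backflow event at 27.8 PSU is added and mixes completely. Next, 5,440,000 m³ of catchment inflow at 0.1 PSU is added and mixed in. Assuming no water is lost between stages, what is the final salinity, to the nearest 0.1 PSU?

Salt balance:
Initial salt = 21,700,000×9.7 = 210,490,000
After stage 1: salt = 210,490,000 + 35,100,000×27.8 = 1,186,270,000; volume = 56,800,000 m³; S = 20.885 PSU
After stage 2: salt = 1,186,270,000 + 5,440,000×0.1 = 1,186,814,000; volume = 62,240,000 m³
S = 1,186,814,000 / 62,240,000 = 19.0683 PSU

19.1 PSU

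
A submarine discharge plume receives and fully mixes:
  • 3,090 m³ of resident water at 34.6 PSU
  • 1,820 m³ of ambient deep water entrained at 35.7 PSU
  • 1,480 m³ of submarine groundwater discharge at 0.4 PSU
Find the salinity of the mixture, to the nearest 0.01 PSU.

26.99 PSU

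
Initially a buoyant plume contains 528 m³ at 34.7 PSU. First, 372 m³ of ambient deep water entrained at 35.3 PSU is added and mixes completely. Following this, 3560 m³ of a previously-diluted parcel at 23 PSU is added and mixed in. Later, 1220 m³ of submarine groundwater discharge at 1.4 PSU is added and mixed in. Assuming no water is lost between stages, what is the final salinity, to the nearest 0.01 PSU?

20.25 PSU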